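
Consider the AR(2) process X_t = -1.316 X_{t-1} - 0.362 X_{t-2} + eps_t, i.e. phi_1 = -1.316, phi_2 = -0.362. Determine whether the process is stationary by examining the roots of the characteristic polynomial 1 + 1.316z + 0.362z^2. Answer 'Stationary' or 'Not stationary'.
\text{Stationary}

The AR(p) characteristic polynomial is P(z) = 1 + 1.316z + 0.362z^2.
Stationarity requires all roots to lie outside the unit circle, i.e. |z| > 1 for every root.
Set 1 + (1.316) z + (0.362) z^2 = 0, i.e. a z^2 + b z + c = 0 with a = 0.362, b = 1.316, c = 1.
Discriminant D = b^2 - 4ac = (1.316)^2 - 4*(0.362)*1 = 1.731856 - (1.448) = 0.283856.
D >= 0, so the roots are real: z = (-b +/- sqrt(D)) / (2a) = (-1.316 +/- 0.532781) / (0.724).
  z_1 = (-1.316 + 0.532781) / (0.724) = -1.0818,   |z_1| = 1.0818.
  z_2 = (-1.316 - 0.532781) / (0.724) = -2.5536,   |z_2| = 2.5536.
Moduli of all roots: 1.0818, 2.5536.
All moduli strictly greater than 1? Yes.
Verdict: Stationary.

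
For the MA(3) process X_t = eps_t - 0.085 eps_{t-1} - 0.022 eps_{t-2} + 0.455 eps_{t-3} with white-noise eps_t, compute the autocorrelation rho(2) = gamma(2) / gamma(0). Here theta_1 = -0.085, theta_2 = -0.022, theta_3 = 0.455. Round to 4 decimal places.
\rho(2) = -0.0499

For an MA(q) process with theta_0 = 1, the autocovariance is
  gamma(k) = sigma^2 * sum_{i=0..q-k} theta_i * theta_{i+k},
and rho(k) = gamma(k) / gamma(0). Sigma^2 cancels.
  numerator   = (1)*(-0.022) + (-0.085)*(0.455) = -0.060675.
  denominator = (1)^2 + (-0.085)^2 + (-0.022)^2 + (0.455)^2 = 1.214734.
  rho(2) = -0.060675 / 1.214734 = -0.0499.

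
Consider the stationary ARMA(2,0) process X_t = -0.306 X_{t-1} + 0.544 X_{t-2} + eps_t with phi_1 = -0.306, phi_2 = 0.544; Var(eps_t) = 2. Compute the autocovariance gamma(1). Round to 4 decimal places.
\gamma(1) = -3.4678

Multiply the model equation by X_{t-k} and take expectations. With theta_0 = psi_0 = 1 and psi_j the MA(infinity) weights, this gives
  gamma(k) - sum_i phi_i gamma(k-i) = c_k,
  c_k = sigma^2 * sum_{j=k..q} theta_j psi_{j-k}   (c_k = 0 for k > q),
using gamma(-m) = gamma(m).
Pure AR (q = 0): c_0 = sigma^2 = 2, c_k = 0 for k >= 1.
Equations for k = 0, 1, 2 (AR order 2, c_2 = 0):
  (E0) gamma(0) = phi_1 gamma(1) + phi_2 gamma(2) + c_0
  (E1) gamma(1) = phi_1 gamma(0) + phi_2 gamma(1) + c_1
  (E2) gamma(2) = phi_1 gamma(1) + phi_2 gamma(0)
From (E1): gamma(1) = A gamma(0) + B with
  A = phi_1 / (1 - phi_2) = -0.306 / 0.456 = -0.671053,   B = c_1 / (1 - phi_2) = 0 / 0.456 = 0.
Insert (E2) into (E0): gamma(0) (1 - phi_2^2) = phi_1 (1 + phi_2) gamma(1) + c_0.
  phi_1 (1 + phi_2) = (-0.306)(1.544) = -0.472464,   1 - phi_2^2 = 0.704064.
Replace gamma(1) by A gamma(0) + B and collect gamma(0):
  gamma(0) [0.704064 - (-0.472464)(-0.671053)] = c_0 = 2
  gamma(0) * 0.387016 = 2
  gamma(0) = 2 / 0.387016 = 5.167748.
  gamma(1) = A gamma(0) = (-0.671053)(5.167748) = -3.467831.
Therefore gamma(1) = -3.4678 (to 4 decimal places).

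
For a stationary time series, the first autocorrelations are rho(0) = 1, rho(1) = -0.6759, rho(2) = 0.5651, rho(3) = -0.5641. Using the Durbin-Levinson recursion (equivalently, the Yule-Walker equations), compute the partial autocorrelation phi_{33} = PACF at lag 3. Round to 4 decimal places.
\phi_{33} = -0.2369

The PACF at lag k is phi_{kk}, the last component of the solution
to the Yule-Walker system G_k phi = r_k where
  (G_k)_{ij} = rho(|i - j|), (r_k)_i = rho(i), i,j = 1..k.
Equivalently, Durbin-Levinson gives phi_{kk} iteratively:
  phi_{11} = rho(1)
  phi_{kk} = [rho(k) - sum_{j=1..k-1} phi_{k-1,j} rho(k-j)]
            / [1 - sum_{j=1..k-1} phi_{k-1,j} rho(j)],
  phi_{k,j} = phi_{k-1,j} - phi_{kk} phi_{k-1,k-j},  j = 1..k-1.
Step k = 1:
  phi_11 = rho(1) = -0.6759.
Step k = 2:
  phi_22 = [rho(2) - phi_11 rho(1)] / [1 - phi_11 rho(1)] = [0.5651 - (-0.6759)(-0.6759)] / [1 - (-0.6759)(-0.6759)]
         = 0.10825919 / 0.54315919 = 0.199314.
  Update: phi_21 = phi_11 - phi_22 phi_11 = -0.6759 - (0.199314)(-0.6759) = -0.541184.
Step k = 3:
  phi_33 = [rho(3) - phi_21 rho(2) - phi_22 rho(1)] / [1 - phi_21 rho(1) - phi_22 rho(2)]
    numerator   = -0.5641 - (-0.541184)(0.5651) - (0.199314)(-0.6759) = -0.1235608
    denominator = 1 - (-0.541184)(-0.6759) - (0.199314)(0.5651) = 0.52158163
  phi_33 = -0.1235608 / 0.52158163 = -0.2369.
Therefore phi_{33} = -0.2369.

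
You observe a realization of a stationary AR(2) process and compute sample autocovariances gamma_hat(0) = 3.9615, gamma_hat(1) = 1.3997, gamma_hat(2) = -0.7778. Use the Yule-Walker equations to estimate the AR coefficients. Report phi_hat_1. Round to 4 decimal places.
\hat\phi_{1} = 0.4830

The Yule-Walker equations for an AR(p) process read, in matrix form,
  Gamma_p phi = r_p,   with   (Gamma_p)_{ij} = gamma(|i - j|),
                       (r_p)_i = gamma(i),   i,j = 1..p.
Substitute the sample gammas (Toeplitz matrix and right-hand side of size 2):
  Gamma_p = [[3.9615, 1.3997], [1.3997, 3.9615]]
  r_p     = [1.3997, -0.7778]
Written out:
  3.9615 phi_1 + 1.3997 phi_2 = 1.3997
  1.3997 phi_1 + 3.9615 phi_2 = -0.7778
Solve by Cramer's rule:
  det = gamma(0)^2 - gamma(1)^2 = (3.9615)^2 - (1.3997)^2 = 15.69348225 - 1.95916009 = 13.73432216
  phi_hat_1 = [gamma(1) gamma(0) - gamma(1) gamma(2)] / det = [(1.3997)(3.9615) - (1.3997)(-0.7778)] / 13.73432216 = 6.63359821 / 13.73432216 = 0.483
  phi_hat_2 = [gamma(0) gamma(2) - gamma(1)^2] / det = [(3.9615)(-0.7778) - (1.3997)^2] / 13.73432216 = -5.04041479 / 13.73432216 = -0.367
So phi_hat = [0.4830, -0.3670].
Therefore phi_hat_1 = 0.4830.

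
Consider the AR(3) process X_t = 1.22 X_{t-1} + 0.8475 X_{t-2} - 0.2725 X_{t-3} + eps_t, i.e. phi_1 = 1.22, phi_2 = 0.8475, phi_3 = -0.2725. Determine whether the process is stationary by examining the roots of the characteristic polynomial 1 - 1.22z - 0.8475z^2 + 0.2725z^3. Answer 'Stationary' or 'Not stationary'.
\text{Not stationary}

The AR(p) characteristic polynomial is P(z) = 1 - 1.22z - 0.8475z^2 + 0.2725z^3.
Stationarity requires all roots to lie outside the unit circle, i.e. |z| > 1 for every root.
Degree 3: look for a simple real root z0 first, then factor out (1 - z/z0) and solve the remaining quadratic.
Testing z0 = 4: P(4) = 1 + (-1.22)(4) + (-0.8475)(4)^2 + (0.2725)(4)^3
  = 1 + (-4.88) + (-13.56) + (17.44) = 0.  So z_0 = 4 is a root, |z_0| = 4.
Divide out the factor (1 - 0.25 z) = (1 - z/z0) (since 1/z0 = 0.25):
  P(z) = (1 - 0.25 z)(1 + (-0.97) z + (-1.09) z^2)
  [check: z-coef -0.97 - (0.25) = -1.22; z^2-coef -1.09 - (0.25)(-0.97) = -0.8475; z^3-coef -(0.25)(-1.09) = 0.2725.]
Remaining roots from the quadratic factor 1 + (-0.97) z + (-1.09) z^2:
  Set 1 + (-0.97) z + (-1.09) z^2 = 0, i.e. a z^2 + b z + c = 0 with a = -1.09, b = -0.97, c = 1.
  Discriminant D = b^2 - 4ac = (-0.97)^2 - 4*(-1.09)*1 = 0.9409 - (-4.36) = 5.3009.
  D >= 0, so the roots are real: z = (-b +/- sqrt(D)) / (2a) = (0.97 +/- 2.302368) / (-2.18).
    z_1 = (0.97 + 2.302368) / (-2.18) = -1.5011,   |z_1| = 1.5011.
    z_2 = (0.97 - 2.302368) / (-2.18) = 0.6112,   |z_2| = 0.6112.
Moduli of all roots: 4.0000, 1.5011, 0.6112.
All moduli strictly greater than 1? No.
Verdict: Not stationary.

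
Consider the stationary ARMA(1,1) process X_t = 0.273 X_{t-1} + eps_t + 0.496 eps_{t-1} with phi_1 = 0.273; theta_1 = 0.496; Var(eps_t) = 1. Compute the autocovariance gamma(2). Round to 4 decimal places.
\gamma(2) = 0.2576

Multiply the model equation by X_{t-k} and take expectations. With theta_0 = psi_0 = 1 and psi_j the MA(infinity) weights, this gives
  gamma(k) - sum_i phi_i gamma(k-i) = c_k,
  c_k = sigma^2 * sum_{j=k..q} theta_j psi_{j-k}   (c_k = 0 for k > q),
using gamma(-m) = gamma(m).
psi-weights needed (psi_j = theta_j + sum_i phi_i psi_{j-i}):
  psi_1 = theta_1 + phi_1 = 0.496 + (0.273) = 0.769
Right-hand sides:
  c_0 = sigma^2 (1 + theta_1 psi_1) = 1 * (1 + (0.496)(0.769)) = 1 * 1.381424 = 1.381424
  c_1 = sigma^2 theta_1 = 1 * (0.496) = 0.496
  c_2 = 0
Equations for k = 0 and k = 1 (AR order 1):
  gamma(0) = phi_1 gamma(1) + c_0
  gamma(1) = phi_1 gamma(0) + c_1
Substituting the second into the first: gamma(0) (1 - phi_1^2) = c_0 + phi_1 c_1, so
  gamma(0) = (c_0 + phi_1 c_1) / (1 - phi_1^2) = (1.381424 + (0.273)(0.496)) / (1 - (0.273)^2) = 1.516832 / 0.925471 = 1.638984.
  gamma(1) = phi_1 gamma(0) + c_1 = (0.273)(1.638984) + (0.496) = 0.943443.
For k = 2 (> q): gamma(2) = phi_1 gamma(1) = (0.273)(0.943443) = 0.25756.
Therefore gamma(2) = 0.2576 (to 4 decimal places).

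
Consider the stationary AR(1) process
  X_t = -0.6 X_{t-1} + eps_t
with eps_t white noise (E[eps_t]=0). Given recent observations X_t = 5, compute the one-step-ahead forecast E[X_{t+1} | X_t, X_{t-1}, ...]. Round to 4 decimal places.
E[X_{t+1} \mid \mathcal F_t] = -3.0000

For an AR(p) model X_t = c + sum_i phi_i X_{t-i} + eps_t, the
one-step-ahead conditional mean is
  E[X_{t+1} | X_t, ...] = c + sum_i phi_i X_{t+1-i}.
Substitute known values:
  E[X_{t+1} | ...] = (-0.6) * (5)
                   = -3.0000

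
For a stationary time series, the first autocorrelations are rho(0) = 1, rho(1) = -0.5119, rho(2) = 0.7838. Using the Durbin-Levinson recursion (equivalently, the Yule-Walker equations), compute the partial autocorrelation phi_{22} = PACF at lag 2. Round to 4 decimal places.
\phi_{22} = 0.7070

The PACF at lag k is phi_{kk}, the last component of the solution
to the Yule-Walker system G_k phi = r_k where
  (G_k)_{ij} = rho(|i - j|), (r_k)_i = rho(i), i,j = 1..k.
Equivalently, Durbin-Levinson gives phi_{kk} iteratively:
  phi_{11} = rho(1)
  phi_{kk} = [rho(k) - sum_{j=1..k-1} phi_{k-1,j} rho(k-j)]
            / [1 - sum_{j=1..k-1} phi_{k-1,j} rho(j)],
  phi_{k,j} = phi_{k-1,j} - phi_{kk} phi_{k-1,k-j},  j = 1..k-1.
Step k = 1:
  phi_11 = rho(1) = -0.5119.
Step k = 2:
  phi_22 = [rho(2) - phi_11 rho(1)] / [1 - phi_11 rho(1)] = [0.7838 - (-0.5119)(-0.5119)] / [1 - (-0.5119)(-0.5119)]
         = 0.52175839 / 0.73795839 = 0.707.
Therefore phi_{22} = 0.7070.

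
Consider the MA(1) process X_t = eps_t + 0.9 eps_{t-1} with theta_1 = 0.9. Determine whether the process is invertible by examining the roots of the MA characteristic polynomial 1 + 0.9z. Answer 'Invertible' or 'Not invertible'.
\text{Invertible}

The MA(q) characteristic polynomial is P(z) = 1 + 0.9z.
Invertibility requires all roots to lie outside the unit circle, i.e. |z| > 1 for every root.
This is linear in z: 1 + (0.9) z = 0  =>  z = -1/(0.9) = -1.111111,  |z| = 1.111111.
Moduli of all roots: 1.1111.
All moduli strictly greater than 1? Yes.
Verdict: Invertible.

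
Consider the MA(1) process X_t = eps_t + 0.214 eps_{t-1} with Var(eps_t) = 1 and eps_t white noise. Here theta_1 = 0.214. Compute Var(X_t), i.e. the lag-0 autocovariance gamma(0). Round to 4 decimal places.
\gamma(0) = 1.0458

For an MA(q) process X_t = eps_t + sum_i theta_i eps_{t-i} with
Var(eps_t) = sigma^2, the variance is
  gamma(0) = sigma^2 * (1 + sum_i theta_i^2).
  sum_i theta_i^2 = (0.214)^2 = 0.045796.
  gamma(0) = 1 * (1 + 0.045796) = 1 * 1.045796 = 1.045796, which rounds to 1.0458.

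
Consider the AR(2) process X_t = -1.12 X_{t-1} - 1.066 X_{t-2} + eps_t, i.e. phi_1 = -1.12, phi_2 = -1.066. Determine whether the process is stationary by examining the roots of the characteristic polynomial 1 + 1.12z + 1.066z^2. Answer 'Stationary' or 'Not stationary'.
\text{Not stationary}

The AR(p) characteristic polynomial is P(z) = 1 + 1.12z + 1.066z^2.
Stationarity requires all roots to lie outside the unit circle, i.e. |z| > 1 for every root.
Set 1 + (1.12) z + (1.066) z^2 = 0, i.e. a z^2 + b z + c = 0 with a = 1.066, b = 1.12, c = 1.
Discriminant D = b^2 - 4ac = (1.12)^2 - 4*(1.066)*1 = 1.2544 - (4.264) = -3.0096.
D < 0, so the roots are the complex-conjugate pair z = (-b +/- i sqrt(-D)) / (2a) = -0.5253 +/- 0.8137i.
For a conjugate pair |z|^2 = z * conj(z) = (product of roots) = c/a = 1/(1.066) = 0.938086, so |z| = sqrt(0.938086) = 0.9685 for both roots.
Moduli of all roots: 0.9685, 0.9685.
All moduli strictly greater than 1? No.
Verdict: Not stationary.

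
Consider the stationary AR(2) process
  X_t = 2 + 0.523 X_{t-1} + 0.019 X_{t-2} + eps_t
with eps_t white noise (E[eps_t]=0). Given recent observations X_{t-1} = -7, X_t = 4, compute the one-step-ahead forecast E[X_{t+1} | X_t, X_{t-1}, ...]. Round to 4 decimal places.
E[X_{t+1} \mid \mathcal F_t] = 3.9590

For an AR(p) model X_t = c + sum_i phi_i X_{t-i} + eps_t, the
one-step-ahead conditional mean is
  E[X_{t+1} | X_t, ...] = c + sum_i phi_i X_{t+1-i}.
Substitute known values:
  E[X_{t+1} | ...] = 2 + (0.523) * (4) + (0.019) * (-7)
                   = 3.9590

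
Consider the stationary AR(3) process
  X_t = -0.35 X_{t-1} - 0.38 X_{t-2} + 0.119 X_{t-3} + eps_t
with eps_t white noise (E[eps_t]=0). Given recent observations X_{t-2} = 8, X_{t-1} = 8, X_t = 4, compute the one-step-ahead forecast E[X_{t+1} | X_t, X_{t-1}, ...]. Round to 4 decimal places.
E[X_{t+1} \mid \mathcal F_t] = -3.4880

For an AR(p) model X_t = c + sum_i phi_i X_{t-i} + eps_t, the
one-step-ahead conditional mean is
  E[X_{t+1} | X_t, ...] = c + sum_i phi_i X_{t+1-i}.
Substitute known values:
  E[X_{t+1} | ...] = (-0.35) * (4) + (-0.38) * (8) + (0.119) * (8)
                   = -3.4880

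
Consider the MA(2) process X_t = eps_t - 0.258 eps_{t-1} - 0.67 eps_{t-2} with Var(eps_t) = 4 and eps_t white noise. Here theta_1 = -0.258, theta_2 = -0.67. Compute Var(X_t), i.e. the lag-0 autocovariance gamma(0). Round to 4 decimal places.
\gamma(0) = 6.0619

For an MA(q) process X_t = eps_t + sum_i theta_i eps_{t-i} with
Var(eps_t) = sigma^2, the variance is
  gamma(0) = sigma^2 * (1 + sum_i theta_i^2).
  sum_i theta_i^2 = (-0.258)^2 + (-0.67)^2 = 0.066564 + 0.4489 = 0.515464.
  gamma(0) = 4 * (1 + 0.515464) = 4 * 1.515464 = 6.061856, which rounds to 6.0619.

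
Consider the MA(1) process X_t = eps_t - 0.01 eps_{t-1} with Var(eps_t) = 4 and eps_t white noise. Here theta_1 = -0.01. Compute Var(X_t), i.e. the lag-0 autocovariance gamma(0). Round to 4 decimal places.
\gamma(0) = 4.0004

For an MA(q) process X_t = eps_t + sum_i theta_i eps_{t-i} with
Var(eps_t) = sigma^2, the variance is
  gamma(0) = sigma^2 * (1 + sum_i theta_i^2).
  sum_i theta_i^2 = (-0.01)^2 = 0.0001.
  gamma(0) = 4 * (1 + 0.0001) = 4 * 1.0001 = 4.0004.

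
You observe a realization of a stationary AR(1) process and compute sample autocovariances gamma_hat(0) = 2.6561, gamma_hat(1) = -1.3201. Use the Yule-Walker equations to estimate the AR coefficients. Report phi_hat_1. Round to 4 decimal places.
\hat\phi_{1} = -0.4970

The Yule-Walker equations for an AR(p) process read, in matrix form,
  Gamma_p phi = r_p,   with   (Gamma_p)_{ij} = gamma(|i - j|),
                       (r_p)_i = gamma(i),   i,j = 1..p.
Substitute the sample gammas (Toeplitz matrix and right-hand side of size 1):
  Gamma_p = [[2.6561]]
  r_p     = [-1.3201]
With p = 1 this is the single equation gamma(0) phi_1 = gamma(1):
  phi_hat_1 = gamma(1) / gamma(0) = -1.3201 / 2.6561 = -0.4970.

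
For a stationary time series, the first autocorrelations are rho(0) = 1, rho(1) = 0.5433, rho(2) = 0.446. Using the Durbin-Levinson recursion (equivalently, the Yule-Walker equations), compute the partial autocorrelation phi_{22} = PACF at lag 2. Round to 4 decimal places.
\phi_{22} = 0.2140

The PACF at lag k is phi_{kk}, the last component of the solution
to the Yule-Walker system G_k phi = r_k where
  (G_k)_{ij} = rho(|i - j|), (r_k)_i = rho(i), i,j = 1..k.
Equivalently, Durbin-Levinson gives phi_{kk} iteratively:
  phi_{11} = rho(1)
  phi_{kk} = [rho(k) - sum_{j=1..k-1} phi_{k-1,j} rho(k-j)]
            / [1 - sum_{j=1..k-1} phi_{k-1,j} rho(j)],
  phi_{k,j} = phi_{k-1,j} - phi_{kk} phi_{k-1,k-j},  j = 1..k-1.
Step k = 1:
  phi_11 = rho(1) = 0.5433.
Step k = 2:
  phi_22 = [rho(2) - phi_11 rho(1)] / [1 - phi_11 rho(1)] = [0.446 - (0.5433)(0.5433)] / [1 - (0.5433)(0.5433)]
         = 0.15082511 / 0.70482511 = 0.214.
Therefore phi_{22} = 0.2140.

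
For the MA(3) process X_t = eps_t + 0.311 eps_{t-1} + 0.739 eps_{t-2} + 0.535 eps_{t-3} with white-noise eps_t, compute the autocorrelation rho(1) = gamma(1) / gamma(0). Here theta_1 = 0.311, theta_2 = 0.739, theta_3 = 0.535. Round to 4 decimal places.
\rho(1) = 0.4853

For an MA(q) process with theta_0 = 1, the autocovariance is
  gamma(k) = sigma^2 * sum_{i=0..q-k} theta_i * theta_{i+k},
and rho(k) = gamma(k) / gamma(0). Sigma^2 cancels.
  numerator   = (1)*(0.311) + (0.311)*(0.739) + (0.739)*(0.535) = 0.936194.
  denominator = (1)^2 + (0.311)^2 + (0.739)^2 + (0.535)^2 = 1.929067.
  rho(1) = 0.936194 / 1.929067 = 0.4853.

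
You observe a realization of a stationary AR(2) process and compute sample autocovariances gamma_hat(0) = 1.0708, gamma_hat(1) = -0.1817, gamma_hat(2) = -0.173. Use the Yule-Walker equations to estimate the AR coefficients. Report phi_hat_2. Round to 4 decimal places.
\hat\phi_{2} = -0.1960

The Yule-Walker equations for an AR(p) process read, in matrix form,
  Gamma_p phi = r_p,   with   (Gamma_p)_{ij} = gamma(|i - j|),
                       (r_p)_i = gamma(i),   i,j = 1..p.
Substitute the sample gammas (Toeplitz matrix and right-hand side of size 2):
  Gamma_p = [[1.0708, -0.1817], [-0.1817, 1.0708]]
  r_p     = [-0.1817, -0.173]
Written out:
  1.0708 phi_1 - 0.1817 phi_2 = -0.1817
  -0.1817 phi_1 + 1.0708 phi_2 = -0.173
Solve by Cramer's rule:
  det = gamma(0)^2 - gamma(1)^2 = (1.0708)^2 - (-0.1817)^2 = 1.14661264 - 0.03301489 = 1.11359775
  phi_hat_1 = [gamma(1) gamma(0) - gamma(1) gamma(2)] / det = [(-0.1817)(1.0708) - (-0.1817)(-0.173)] / 1.11359775 = -0.22599846 / 1.11359775 = -0.2029
  phi_hat_2 = [gamma(0) gamma(2) - gamma(1)^2] / det = [(1.0708)(-0.173) - (-0.1817)^2] / 1.11359775 = -0.21826329 / 1.11359775 = -0.196
So phi_hat = [-0.2029, -0.1960].
Therefore phi_hat_2 = -0.1960.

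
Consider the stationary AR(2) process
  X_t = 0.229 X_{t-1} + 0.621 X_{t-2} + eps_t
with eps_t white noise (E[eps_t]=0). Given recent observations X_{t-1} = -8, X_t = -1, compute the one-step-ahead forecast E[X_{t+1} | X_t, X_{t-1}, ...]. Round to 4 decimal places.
E[X_{t+1} \mid \mathcal F_t] = -5.1970

For an AR(p) model X_t = c + sum_i phi_i X_{t-i} + eps_t, the
one-step-ahead conditional mean is
  E[X_{t+1} | X_t, ...] = c + sum_i phi_i X_{t+1-i}.
Substitute known values:
  E[X_{t+1} | ...] = (0.229) * (-1) + (0.621) * (-8)
                   = -5.1970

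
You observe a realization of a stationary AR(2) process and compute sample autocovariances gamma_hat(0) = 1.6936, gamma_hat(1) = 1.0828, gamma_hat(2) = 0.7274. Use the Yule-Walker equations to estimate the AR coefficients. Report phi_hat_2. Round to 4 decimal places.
\hat\phi_{2} = 0.0351

The Yule-Walker equations for an AR(p) process read, in matrix form,
  Gamma_p phi = r_p,   with   (Gamma_p)_{ij} = gamma(|i - j|),
                       (r_p)_i = gamma(i),   i,j = 1..p.
Substitute the sample gammas (Toeplitz matrix and right-hand side of size 2):
  Gamma_p = [[1.6936, 1.0828], [1.0828, 1.6936]]
  r_p     = [1.0828, 0.7274]
Written out:
  1.6936 phi_1 + 1.0828 phi_2 = 1.0828
  1.0828 phi_1 + 1.6936 phi_2 = 0.7274
Solve by Cramer's rule:
  det = gamma(0)^2 - gamma(1)^2 = (1.6936)^2 - (1.0828)^2 = 2.86828096 - 1.17245584 = 1.69582512
  phi_hat_1 = [gamma(1) gamma(0) - gamma(1) gamma(2)] / det = [(1.0828)(1.6936) - (1.0828)(0.7274)] / 1.69582512 = 1.04620136 / 1.69582512 = 0.6169
  phi_hat_2 = [gamma(0) gamma(2) - gamma(1)^2] / det = [(1.6936)(0.7274) - (1.0828)^2] / 1.69582512 = 0.0594688 / 1.69582512 = 0.0351
So phi_hat = [0.6169, 0.0351].
Therefore phi_hat_2 = 0.0351.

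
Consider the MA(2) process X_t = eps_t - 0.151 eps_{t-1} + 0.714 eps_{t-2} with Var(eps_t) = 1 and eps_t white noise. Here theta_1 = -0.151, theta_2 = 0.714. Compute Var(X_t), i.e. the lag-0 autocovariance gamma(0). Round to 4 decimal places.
\gamma(0) = 1.5326

For an MA(q) process X_t = eps_t + sum_i theta_i eps_{t-i} with
Var(eps_t) = sigma^2, the variance is
  gamma(0) = sigma^2 * (1 + sum_i theta_i^2).
  sum_i theta_i^2 = (-0.151)^2 + (0.714)^2 = 0.022801 + 0.509796 = 0.532597.
  gamma(0) = 1 * (1 + 0.532597) = 1 * 1.532597 = 1.532597, which rounds to 1.5326.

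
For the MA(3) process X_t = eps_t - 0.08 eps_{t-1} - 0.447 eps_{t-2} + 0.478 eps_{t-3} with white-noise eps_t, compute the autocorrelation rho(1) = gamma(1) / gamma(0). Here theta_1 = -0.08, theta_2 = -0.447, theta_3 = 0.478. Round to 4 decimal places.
\rho(1) = -0.1798

For an MA(q) process with theta_0 = 1, the autocovariance is
  gamma(k) = sigma^2 * sum_{i=0..q-k} theta_i * theta_{i+k},
and rho(k) = gamma(k) / gamma(0). Sigma^2 cancels.
  numerator   = (1)*(-0.08) + (-0.08)*(-0.447) + (-0.447)*(0.478) = -0.257906.
  denominator = (1)^2 + (-0.08)^2 + (-0.447)^2 + (0.478)^2 = 1.434693.
  rho(1) = -0.257906 / 1.434693 = -0.1798.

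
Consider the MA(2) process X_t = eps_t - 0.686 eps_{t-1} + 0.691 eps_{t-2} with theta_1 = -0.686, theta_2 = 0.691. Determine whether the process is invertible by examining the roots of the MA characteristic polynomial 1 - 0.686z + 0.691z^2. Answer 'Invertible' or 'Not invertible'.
\text{Invertible}

The MA(q) characteristic polynomial is P(z) = 1 - 0.686z + 0.691z^2.
Invertibility requires all roots to lie outside the unit circle, i.e. |z| > 1 for every root.
Set 1 + (-0.686) z + (0.691) z^2 = 0, i.e. a z^2 + b z + c = 0 with a = 0.691, b = -0.686, c = 1.
Discriminant D = b^2 - 4ac = (-0.686)^2 - 4*(0.691)*1 = 0.470596 - (2.764) = -2.293404.
D < 0, so the roots are the complex-conjugate pair z = (-b +/- i sqrt(-D)) / (2a) = 0.4964 +/- 1.0958i.
For a conjugate pair |z|^2 = z * conj(z) = (product of roots) = c/a = 1/(0.691) = 1.447178, so |z| = sqrt(1.447178) = 1.203 for both roots.
Moduli of all roots: 1.2030, 1.2030.
All moduli strictly greater than 1? Yes.
Verdict: Invertible.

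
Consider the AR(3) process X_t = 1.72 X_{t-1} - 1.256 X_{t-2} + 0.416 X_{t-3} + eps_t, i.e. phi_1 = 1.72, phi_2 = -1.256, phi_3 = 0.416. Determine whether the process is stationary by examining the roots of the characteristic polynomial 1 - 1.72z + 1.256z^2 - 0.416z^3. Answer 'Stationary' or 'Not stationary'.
\text{Stationary}

The AR(p) characteristic polynomial is P(z) = 1 - 1.72z + 1.256z^2 - 0.416z^3.
Stationarity requires all roots to lie outside the unit circle, i.e. |z| > 1 for every root.
Degree 3: look for a simple real root z0 first, then factor out (1 - z/z0) and solve the remaining quadratic.
Testing z0 = 1.25: P(1.25) = 1 + (-1.72)(1.25) + (1.256)(1.25)^2 + (-0.416)(1.25)^3
  = 1 + (-2.15) + (1.9625) + (-0.8125) = 0.  So z_0 = 1.25 is a root, |z_0| = 1.25.
Divide out the factor (1 - 0.8 z) = (1 - z/z0) (since 1/z0 = 0.8):
  P(z) = (1 - 0.8 z)(1 + (-0.92) z + (0.52) z^2)
  [check: z-coef -0.92 - (0.8) = -1.72; z^2-coef 0.52 - (0.8)(-0.92) = 1.256; z^3-coef -(0.8)(0.52) = -0.416.]
Remaining roots from the quadratic factor 1 + (-0.92) z + (0.52) z^2:
  Set 1 + (-0.92) z + (0.52) z^2 = 0, i.e. a z^2 + b z + c = 0 with a = 0.52, b = -0.92, c = 1.
  Discriminant D = b^2 - 4ac = (-0.92)^2 - 4*(0.52)*1 = 0.8464 - (2.08) = -1.2336.
  D < 0, so the roots are the complex-conjugate pair z = (-b +/- i sqrt(-D)) / (2a) = 0.8846 +/- 1.068i.
  For a conjugate pair |z|^2 = z * conj(z) = (product of roots) = c/a = 1/(0.52) = 1.923077, so |z| = sqrt(1.923077) = 1.3868 for both roots.
Moduli of all roots: 1.2500, 1.3868, 1.3868.
All moduli strictly greater than 1? Yes.
Verdict: Stationary.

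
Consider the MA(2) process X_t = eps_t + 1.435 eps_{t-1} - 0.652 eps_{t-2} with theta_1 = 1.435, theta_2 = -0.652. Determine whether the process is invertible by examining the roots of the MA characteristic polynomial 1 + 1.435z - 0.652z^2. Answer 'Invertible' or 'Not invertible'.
\text{Not invertible}

The MA(q) characteristic polynomial is P(z) = 1 + 1.435z - 0.652z^2.
Invertibility requires all roots to lie outside the unit circle, i.e. |z| > 1 for every root.
Set 1 + (1.435) z + (-0.652) z^2 = 0, i.e. a z^2 + b z + c = 0 with a = -0.652, b = 1.435, c = 1.
Discriminant D = b^2 - 4ac = (1.435)^2 - 4*(-0.652)*1 = 2.059225 - (-2.608) = 4.667225.
D >= 0, so the roots are real: z = (-b +/- sqrt(D)) / (2a) = (-1.435 +/- 2.160376) / (-1.304).
  z_1 = (-1.435 + 2.160376) / (-1.304) = -0.5563,   |z_1| = 0.5563.
  z_2 = (-1.435 - 2.160376) / (-1.304) = 2.7572,   |z_2| = 2.7572.
Moduli of all roots: 0.5563, 2.7572.
All moduli strictly greater than 1? No.
Verdict: Not invertible.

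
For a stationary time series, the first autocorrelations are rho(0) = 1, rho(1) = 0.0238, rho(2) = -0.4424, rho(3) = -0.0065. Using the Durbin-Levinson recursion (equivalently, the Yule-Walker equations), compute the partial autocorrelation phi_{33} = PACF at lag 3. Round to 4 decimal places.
\phi_{33} = 0.0240

The PACF at lag k is phi_{kk}, the last component of the solution
to the Yule-Walker system G_k phi = r_k where
  (G_k)_{ij} = rho(|i - j|), (r_k)_i = rho(i), i,j = 1..k.
Equivalently, Durbin-Levinson gives phi_{kk} iteratively:
  phi_{11} = rho(1)
  phi_{kk} = [rho(k) - sum_{j=1..k-1} phi_{k-1,j} rho(k-j)]
            / [1 - sum_{j=1..k-1} phi_{k-1,j} rho(j)],
  phi_{k,j} = phi_{k-1,j} - phi_{kk} phi_{k-1,k-j},  j = 1..k-1.
Step k = 1:
  phi_11 = rho(1) = 0.0238.
Step k = 2:
  phi_22 = [rho(2) - phi_11 rho(1)] / [1 - phi_11 rho(1)] = [-0.4424 - (0.0238)(0.0238)] / [1 - (0.0238)(0.0238)]
         = -0.44296644 / 0.99943356 = -0.443217.
  Update: phi_21 = phi_11 - phi_22 phi_11 = 0.0238 - (-0.443217)(0.0238) = 0.034349.
Step k = 3:
  phi_33 = [rho(3) - phi_21 rho(2) - phi_22 rho(1)] / [1 - phi_21 rho(1) - phi_22 rho(2)]
    numerator   = -0.0065 - (0.034349)(-0.4424) - (-0.443217)(0.0238) = 0.01924439
    denominator = 1 - (0.034349)(0.0238) - (-0.443217)(-0.4424) = 0.80310308
  phi_33 = 0.01924439 / 0.80310308 = 0.024.
Therefore phi_{33} = 0.0240.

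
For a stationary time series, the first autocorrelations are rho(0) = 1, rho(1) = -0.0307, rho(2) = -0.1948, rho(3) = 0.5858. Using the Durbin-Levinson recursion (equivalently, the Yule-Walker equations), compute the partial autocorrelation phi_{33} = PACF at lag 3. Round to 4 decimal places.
\phi_{33} = 0.5961

The PACF at lag k is phi_{kk}, the last component of the solution
to the Yule-Walker system G_k phi = r_k where
  (G_k)_{ij} = rho(|i - j|), (r_k)_i = rho(i), i,j = 1..k.
Equivalently, Durbin-Levinson gives phi_{kk} iteratively:
  phi_{11} = rho(1)
  phi_{kk} = [rho(k) - sum_{j=1..k-1} phi_{k-1,j} rho(k-j)]
            / [1 - sum_{j=1..k-1} phi_{k-1,j} rho(j)],
  phi_{k,j} = phi_{k-1,j} - phi_{kk} phi_{k-1,k-j},  j = 1..k-1.
Step k = 1:
  phi_11 = rho(1) = -0.0307.
Step k = 2:
  phi_22 = [rho(2) - phi_11 rho(1)] / [1 - phi_11 rho(1)] = [-0.1948 - (-0.0307)(-0.0307)] / [1 - (-0.0307)(-0.0307)]
         = -0.19574249 / 0.99905751 = -0.195927.
  Update: phi_21 = phi_11 - phi_22 phi_11 = -0.0307 - (-0.195927)(-0.0307) = -0.036715.
Step k = 3:
  phi_33 = [rho(3) - phi_21 rho(2) - phi_22 rho(1)] / [1 - phi_21 rho(1) - phi_22 rho(2)]
    numerator   = 0.5858 - (-0.036715)(-0.1948) - (-0.195927)(-0.0307) = 0.57263296
    denominator = 1 - (-0.036715)(-0.0307) - (-0.195927)(-0.1948) = 0.96070624
  phi_33 = 0.57263296 / 0.96070624 = 0.5961.
Therefore phi_{33} = 0.5961.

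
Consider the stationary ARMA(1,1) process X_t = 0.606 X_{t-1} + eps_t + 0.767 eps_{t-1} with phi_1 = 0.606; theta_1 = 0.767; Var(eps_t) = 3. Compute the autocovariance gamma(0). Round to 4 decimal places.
\gamma(0) = 11.9376

Multiply the model equation by X_{t-k} and take expectations. With theta_0 = psi_0 = 1 and psi_j the MA(infinity) weights, this gives
  gamma(k) - sum_i phi_i gamma(k-i) = c_k,
  c_k = sigma^2 * sum_{j=k..q} theta_j psi_{j-k}   (c_k = 0 for k > q),
using gamma(-m) = gamma(m).
psi-weights needed (psi_j = theta_j + sum_i phi_i psi_{j-i}):
  psi_1 = theta_1 + phi_1 = 0.767 + (0.606) = 1.373
Right-hand sides:
  c_0 = sigma^2 (1 + theta_1 psi_1) = 3 * (1 + (0.767)(1.373)) = 3 * 2.053091 = 6.159273
  c_1 = sigma^2 theta_1 = 3 * (0.767) = 2.301
  c_2 = 0
Equations for k = 0 and k = 1 (AR order 1):
  gamma(0) = phi_1 gamma(1) + c_0
  gamma(1) = phi_1 gamma(0) + c_1
Substituting the second into the first: gamma(0) (1 - phi_1^2) = c_0 + phi_1 c_1, so
  gamma(0) = (c_0 + phi_1 c_1) / (1 - phi_1^2) = (6.159273 + (0.606)(2.301)) / (1 - (0.606)^2) = 7.553679 / 0.632764 = 11.937593.
Therefore gamma(0) = 11.9376 (to 4 decimal places).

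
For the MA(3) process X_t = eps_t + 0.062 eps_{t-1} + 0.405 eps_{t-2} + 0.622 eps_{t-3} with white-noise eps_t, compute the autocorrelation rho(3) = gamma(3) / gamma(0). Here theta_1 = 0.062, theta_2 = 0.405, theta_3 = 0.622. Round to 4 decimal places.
\rho(3) = 0.4001

For an MA(q) process with theta_0 = 1, the autocovariance is
  gamma(k) = sigma^2 * sum_{i=0..q-k} theta_i * theta_{i+k},
and rho(k) = gamma(k) / gamma(0). Sigma^2 cancels.
  numerator   = (1)*(0.622) = 0.622.
  denominator = (1)^2 + (0.062)^2 + (0.405)^2 + (0.622)^2 = 1.554753.
  rho(3) = 0.622 / 1.554753 = 0.4001.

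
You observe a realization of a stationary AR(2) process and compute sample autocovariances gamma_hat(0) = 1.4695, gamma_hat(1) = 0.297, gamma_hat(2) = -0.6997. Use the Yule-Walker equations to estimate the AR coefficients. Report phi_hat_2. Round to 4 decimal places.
\hat\phi_{2} = -0.5390

The Yule-Walker equations for an AR(p) process read, in matrix form,
  Gamma_p phi = r_p,   with   (Gamma_p)_{ij} = gamma(|i - j|),
                       (r_p)_i = gamma(i),   i,j = 1..p.
Substitute the sample gammas (Toeplitz matrix and right-hand side of size 2):
  Gamma_p = [[1.4695, 0.297], [0.297, 1.4695]]
  r_p     = [0.297, -0.6997]
Written out:
  1.4695 phi_1 + 0.297 phi_2 = 0.297
  0.297 phi_1 + 1.4695 phi_2 = -0.6997
Solve by Cramer's rule:
  det = gamma(0)^2 - gamma(1)^2 = (1.4695)^2 - (0.297)^2 = 2.15943025 - 0.088209 = 2.07122125
  phi_hat_1 = [gamma(1) gamma(0) - gamma(1) gamma(2)] / det = [(0.297)(1.4695) - (0.297)(-0.6997)] / 2.07122125 = 0.6442524 / 2.07122125 = 0.311
  phi_hat_2 = [gamma(0) gamma(2) - gamma(1)^2] / det = [(1.4695)(-0.6997) - (0.297)^2] / 2.07122125 = -1.11641815 / 2.07122125 = -0.539
So phi_hat = [0.3110, -0.5390].
Therefore phi_hat_2 = -0.5390.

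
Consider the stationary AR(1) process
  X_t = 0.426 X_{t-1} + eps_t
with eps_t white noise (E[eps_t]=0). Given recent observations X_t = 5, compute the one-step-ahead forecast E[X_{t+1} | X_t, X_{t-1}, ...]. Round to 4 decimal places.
E[X_{t+1} \mid \mathcal F_t] = 2.1300

For an AR(p) model X_t = c + sum_i phi_i X_{t-i} + eps_t, the
one-step-ahead conditional mean is
  E[X_{t+1} | X_t, ...] = c + sum_i phi_i X_{t+1-i}.
Substitute known values:
  E[X_{t+1} | ...] = (0.426) * (5)
                   = 2.1300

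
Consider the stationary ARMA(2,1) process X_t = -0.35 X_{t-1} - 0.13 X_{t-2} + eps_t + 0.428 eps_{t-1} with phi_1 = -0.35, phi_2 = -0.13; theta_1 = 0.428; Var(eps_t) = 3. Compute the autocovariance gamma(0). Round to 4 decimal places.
\gamma(0) = 3.0988

Multiply the model equation by X_{t-k} and take expectations. With theta_0 = psi_0 = 1 and psi_j the MA(infinity) weights, this gives
  gamma(k) - sum_i phi_i gamma(k-i) = c_k,
  c_k = sigma^2 * sum_{j=k..q} theta_j psi_{j-k}   (c_k = 0 for k > q),
using gamma(-m) = gamma(m).
psi-weights needed (psi_j = theta_j + sum_i phi_i psi_{j-i}):
  psi_1 = theta_1 + phi_1 = 0.428 + (-0.35) = 0.078
Right-hand sides:
  c_0 = sigma^2 (1 + theta_1 psi_1) = 3 * (1 + (0.428)(0.078)) = 3 * 1.033384 = 3.100152
  c_1 = sigma^2 theta_1 = 3 * (0.428) = 1.284
  c_2 = 0
Equations for k = 0, 1, 2 (AR order 2, c_2 = 0):
  (E0) gamma(0) = phi_1 gamma(1) + phi_2 gamma(2) + c_0
  (E1) gamma(1) = phi_1 gamma(0) + phi_2 gamma(1) + c_1
  (E2) gamma(2) = phi_1 gamma(1) + phi_2 gamma(0)
From (E1): gamma(1) = A gamma(0) + B with
  A = phi_1 / (1 - phi_2) = -0.35 / 1.13 = -0.309735,   B = c_1 / (1 - phi_2) = 1.284 / 1.13 = 1.136283.
Insert (E2) into (E0): gamma(0) (1 - phi_2^2) = phi_1 (1 + phi_2) gamma(1) + c_0.
  phi_1 (1 + phi_2) = (-0.35)(0.87) = -0.3045,   1 - phi_2^2 = 0.9831.
Replace gamma(1) by A gamma(0) + B and collect gamma(0):
  gamma(0) [0.9831 - (-0.3045)(-0.309735)] = (-0.3045)(1.136283) + 3.100152
  gamma(0) * 0.888786 = 2.754154
  gamma(0) = 2.754154 / 0.888786 = 3.098782.
Therefore gamma(0) = 3.0988 (to 4 decimal places).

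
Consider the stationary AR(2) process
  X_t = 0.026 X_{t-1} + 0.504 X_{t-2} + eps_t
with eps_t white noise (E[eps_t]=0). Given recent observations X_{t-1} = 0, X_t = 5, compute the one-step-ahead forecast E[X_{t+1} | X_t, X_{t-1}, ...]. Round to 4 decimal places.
E[X_{t+1} \mid \mathcal F_t] = 0.1300

For an AR(p) model X_t = c + sum_i phi_i X_{t-i} + eps_t, the
one-step-ahead conditional mean is
  E[X_{t+1} | X_t, ...] = c + sum_i phi_i X_{t+1-i}.
Substitute known values:
  E[X_{t+1} | ...] = (0.026) * (5) + (0.504) * (0)
                   = 0.1300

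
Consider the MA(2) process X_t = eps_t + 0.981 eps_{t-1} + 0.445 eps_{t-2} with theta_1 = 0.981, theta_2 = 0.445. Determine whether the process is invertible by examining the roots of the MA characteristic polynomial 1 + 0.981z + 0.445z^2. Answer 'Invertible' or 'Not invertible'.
\text{Invertible}

The MA(q) characteristic polynomial is P(z) = 1 + 0.981z + 0.445z^2.
Invertibility requires all roots to lie outside the unit circle, i.e. |z| > 1 for every root.
Set 1 + (0.981) z + (0.445) z^2 = 0, i.e. a z^2 + b z + c = 0 with a = 0.445, b = 0.981, c = 1.
Discriminant D = b^2 - 4ac = (0.981)^2 - 4*(0.445)*1 = 0.962361 - (1.78) = -0.817639.
D < 0, so the roots are the complex-conjugate pair z = (-b +/- i sqrt(-D)) / (2a) = -1.1022 +/- 1.016i.
For a conjugate pair |z|^2 = z * conj(z) = (product of roots) = c/a = 1/(0.445) = 2.247191, so |z| = sqrt(2.247191) = 1.4991 for both roots.
Moduli of all roots: 1.4991, 1.4991.
All moduli strictly greater than 1? Yes.
Verdict: Invertible.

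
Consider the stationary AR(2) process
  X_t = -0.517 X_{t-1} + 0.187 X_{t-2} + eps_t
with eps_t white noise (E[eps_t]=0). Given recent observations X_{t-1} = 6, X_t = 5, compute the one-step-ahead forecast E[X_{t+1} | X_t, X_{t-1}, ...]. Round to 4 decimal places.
E[X_{t+1} \mid \mathcal F_t] = -1.4630

For an AR(p) model X_t = c + sum_i phi_i X_{t-i} + eps_t, the
one-step-ahead conditional mean is
  E[X_{t+1} | X_t, ...] = c + sum_i phi_i X_{t+1-i}.
Substitute known values:
  E[X_{t+1} | ...] = (-0.517) * (5) + (0.187) * (6)
                   = -1.4630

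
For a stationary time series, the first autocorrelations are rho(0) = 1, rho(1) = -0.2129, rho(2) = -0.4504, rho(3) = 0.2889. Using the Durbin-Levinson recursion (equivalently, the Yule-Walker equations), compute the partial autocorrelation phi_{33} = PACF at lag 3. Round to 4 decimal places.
\phi_{33} = 0.0468

The PACF at lag k is phi_{kk}, the last component of the solution
to the Yule-Walker system G_k phi = r_k where
  (G_k)_{ij} = rho(|i - j|), (r_k)_i = rho(i), i,j = 1..k.
Equivalently, Durbin-Levinson gives phi_{kk} iteratively:
  phi_{11} = rho(1)
  phi_{kk} = [rho(k) - sum_{j=1..k-1} phi_{k-1,j} rho(k-j)]
            / [1 - sum_{j=1..k-1} phi_{k-1,j} rho(j)],
  phi_{k,j} = phi_{k-1,j} - phi_{kk} phi_{k-1,k-j},  j = 1..k-1.
Step k = 1:
  phi_11 = rho(1) = -0.2129.
Step k = 2:
  phi_22 = [rho(2) - phi_11 rho(1)] / [1 - phi_11 rho(1)] = [-0.4504 - (-0.2129)(-0.2129)] / [1 - (-0.2129)(-0.2129)]
         = -0.49572641 / 0.95467359 = -0.519263.
  Update: phi_21 = phi_11 - phi_22 phi_11 = -0.2129 - (-0.519263)(-0.2129) = -0.323451.
Step k = 3:
  phi_33 = [rho(3) - phi_21 rho(2) - phi_22 rho(1)] / [1 - phi_21 rho(1) - phi_22 rho(2)]
    numerator   = 0.2889 - (-0.323451)(-0.4504) - (-0.519263)(-0.2129) = 0.03266662
    denominator = 1 - (-0.323451)(-0.2129) - (-0.519263)(-0.4504) = 0.69726134
  phi_33 = 0.03266662 / 0.69726134 = 0.0468.
Therefore phi_{33} = 0.0468.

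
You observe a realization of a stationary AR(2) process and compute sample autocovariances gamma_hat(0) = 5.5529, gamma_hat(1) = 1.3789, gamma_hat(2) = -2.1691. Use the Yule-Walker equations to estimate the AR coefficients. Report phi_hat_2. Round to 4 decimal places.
\hat\phi_{2} = -0.4820

The Yule-Walker equations for an AR(p) process read, in matrix form,
  Gamma_p phi = r_p,   with   (Gamma_p)_{ij} = gamma(|i - j|),
                       (r_p)_i = gamma(i),   i,j = 1..p.
Substitute the sample gammas (Toeplitz matrix and right-hand side of size 2):
  Gamma_p = [[5.5529, 1.3789], [1.3789, 5.5529]]
  r_p     = [1.3789, -2.1691]
Written out:
  5.5529 phi_1 + 1.3789 phi_2 = 1.3789
  1.3789 phi_1 + 5.5529 phi_2 = -2.1691
Solve by Cramer's rule:
  det = gamma(0)^2 - gamma(1)^2 = (5.5529)^2 - (1.3789)^2 = 30.83469841 - 1.90136521 = 28.9333332
  phi_hat_1 = [gamma(1) gamma(0) - gamma(1) gamma(2)] / det = [(1.3789)(5.5529) - (1.3789)(-2.1691)] / 28.9333332 = 10.6478658 / 28.9333332 = 0.368
  phi_hat_2 = [gamma(0) gamma(2) - gamma(1)^2] / det = [(5.5529)(-2.1691) - (1.3789)^2] / 28.9333332 = -13.9461606 / 28.9333332 = -0.482
So phi_hat = [0.3680, -0.4820].
Therefore phi_hat_2 = -0.4820.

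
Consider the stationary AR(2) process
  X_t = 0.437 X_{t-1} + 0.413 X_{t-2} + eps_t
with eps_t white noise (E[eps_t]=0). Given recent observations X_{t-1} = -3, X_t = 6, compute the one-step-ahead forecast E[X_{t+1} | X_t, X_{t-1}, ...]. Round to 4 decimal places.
E[X_{t+1} \mid \mathcal F_t] = 1.3830

For an AR(p) model X_t = c + sum_i phi_i X_{t-i} + eps_t, the
one-step-ahead conditional mean is
  E[X_{t+1} | X_t, ...] = c + sum_i phi_i X_{t+1-i}.
Substitute known values:
  E[X_{t+1} | ...] = (0.437) * (6) + (0.413) * (-3)
                   = 1.3830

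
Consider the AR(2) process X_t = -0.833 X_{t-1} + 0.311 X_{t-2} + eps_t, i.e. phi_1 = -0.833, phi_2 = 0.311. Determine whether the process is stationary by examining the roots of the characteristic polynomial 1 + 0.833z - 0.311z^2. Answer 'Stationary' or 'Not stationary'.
\text{Not stationary}

The AR(p) characteristic polynomial is P(z) = 1 + 0.833z - 0.311z^2.
Stationarity requires all roots to lie outside the unit circle, i.e. |z| > 1 for every root.
Set 1 + (0.833) z + (-0.311) z^2 = 0, i.e. a z^2 + b z + c = 0 with a = -0.311, b = 0.833, c = 1.
Discriminant D = b^2 - 4ac = (0.833)^2 - 4*(-0.311)*1 = 0.693889 - (-1.244) = 1.937889.
D >= 0, so the roots are real: z = (-b +/- sqrt(D)) / (2a) = (-0.833 +/- 1.392081) / (-0.622).
  z_1 = (-0.833 + 1.392081) / (-0.622) = -0.8988,   |z_1| = 0.8988.
  z_2 = (-0.833 - 1.392081) / (-0.622) = 3.5773,   |z_2| = 3.5773.
Moduli of all roots: 0.8988, 3.5773.
All moduli strictly greater than 1? No.
Verdict: Not stationary.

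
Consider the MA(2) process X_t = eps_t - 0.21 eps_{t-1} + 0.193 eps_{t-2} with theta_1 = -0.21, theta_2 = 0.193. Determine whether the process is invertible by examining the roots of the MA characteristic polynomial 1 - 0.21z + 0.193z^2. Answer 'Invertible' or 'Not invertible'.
\text{Invertible}

The MA(q) characteristic polynomial is P(z) = 1 - 0.21z + 0.193z^2.
Invertibility requires all roots to lie outside the unit circle, i.e. |z| > 1 for every root.
Set 1 + (-0.21) z + (0.193) z^2 = 0, i.e. a z^2 + b z + c = 0 with a = 0.193, b = -0.21, c = 1.
Discriminant D = b^2 - 4ac = (-0.21)^2 - 4*(0.193)*1 = 0.0441 - (0.772) = -0.7279.
D < 0, so the roots are the complex-conjugate pair z = (-b +/- i sqrt(-D)) / (2a) = 0.544 +/- 2.2103i.
For a conjugate pair |z|^2 = z * conj(z) = (product of roots) = c/a = 1/(0.193) = 5.181347, so |z| = sqrt(5.181347) = 2.2763 for both roots.
Moduli of all roots: 2.2763, 2.2763.
All moduli strictly greater than 1? Yes.
Verdict: Invertible.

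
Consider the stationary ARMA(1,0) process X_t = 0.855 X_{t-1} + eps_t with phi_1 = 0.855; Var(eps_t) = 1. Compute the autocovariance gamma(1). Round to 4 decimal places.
\gamma(1) = 3.1787

Multiply the model equation by X_{t-k} and take expectations. With theta_0 = psi_0 = 1 and psi_j the MA(infinity) weights, this gives
  gamma(k) - sum_i phi_i gamma(k-i) = c_k,
  c_k = sigma^2 * sum_{j=k..q} theta_j psi_{j-k}   (c_k = 0 for k > q),
using gamma(-m) = gamma(m).
Pure AR (q = 0): c_0 = sigma^2 = 1, c_k = 0 for k >= 1.
Equations for k = 0 and k = 1 (AR order 1):
  gamma(0) = phi_1 gamma(1) + c_0
  gamma(1) = phi_1 gamma(0) + c_1
Substituting the second into the first: gamma(0) (1 - phi_1^2) = c_0 + phi_1 c_1, so
  gamma(0) = c_0 / (1 - phi_1^2) = 1 / (1 - (0.855)^2) = 1 / 0.268975 = 3.717818.
  gamma(1) = phi_1 gamma(0) = (0.855)(3.717818) = 3.178734.
Therefore gamma(1) = 3.1787 (to 4 decimal places).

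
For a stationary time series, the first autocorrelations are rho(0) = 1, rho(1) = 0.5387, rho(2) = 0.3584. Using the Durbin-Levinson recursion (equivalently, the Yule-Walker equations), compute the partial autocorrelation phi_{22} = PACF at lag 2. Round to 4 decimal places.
\phi_{22} = 0.0961

The PACF at lag k is phi_{kk}, the last component of the solution
to the Yule-Walker system G_k phi = r_k where
  (G_k)_{ij} = rho(|i - j|), (r_k)_i = rho(i), i,j = 1..k.
Equivalently, Durbin-Levinson gives phi_{kk} iteratively:
  phi_{11} = rho(1)
  phi_{kk} = [rho(k) - sum_{j=1..k-1} phi_{k-1,j} rho(k-j)]
            / [1 - sum_{j=1..k-1} phi_{k-1,j} rho(j)],
  phi_{k,j} = phi_{k-1,j} - phi_{kk} phi_{k-1,k-j},  j = 1..k-1.
Step k = 1:
  phi_11 = rho(1) = 0.5387.
Step k = 2:
  phi_22 = [rho(2) - phi_11 rho(1)] / [1 - phi_11 rho(1)] = [0.3584 - (0.5387)(0.5387)] / [1 - (0.5387)(0.5387)]
         = 0.06820231 / 0.70980231 = 0.0961.
Therefore phi_{22} = 0.0961.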